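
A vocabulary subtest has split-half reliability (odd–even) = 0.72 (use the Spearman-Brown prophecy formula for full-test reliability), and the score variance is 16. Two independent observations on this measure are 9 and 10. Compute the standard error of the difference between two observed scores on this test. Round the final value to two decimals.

2.28

σ = 16^(1/2) = 4.0000
Full-length reliability (Spearman-Brown) = 2(0.72)/(1+0.72) ≈ 0.8372
SEM = 4.0000·√(1 − 0.8372) ≈ 1.6139
SE_diff = SEM · √2 ≈ 1.6139 · 1.4142 ≈ 2.2824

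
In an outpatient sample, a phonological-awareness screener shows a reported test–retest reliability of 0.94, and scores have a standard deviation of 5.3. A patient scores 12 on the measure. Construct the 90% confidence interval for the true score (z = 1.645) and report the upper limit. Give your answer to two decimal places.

14.14

SEM = 5.30000 * √(1 − 0.94000) = 5.30000 * √0.06000 ≈ 5.30000 * 0.24495 ≈ 1.29823
Margin = 1.645 * 1.29823 ≈ 2.13559
Upper bound: 12 + 2.13559 = 14.13559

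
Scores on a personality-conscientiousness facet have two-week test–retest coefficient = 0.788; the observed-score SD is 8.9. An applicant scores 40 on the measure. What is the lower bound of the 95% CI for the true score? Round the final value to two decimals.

The standard error of measurement is 8.900*√(1 − 0.788) ≈ 8.900*0.460 ≈ 4.098.
Half-width = 1.96*4.098 ≈ 8.032
Lower bound: 40 − 8.032 = 31.968

31.97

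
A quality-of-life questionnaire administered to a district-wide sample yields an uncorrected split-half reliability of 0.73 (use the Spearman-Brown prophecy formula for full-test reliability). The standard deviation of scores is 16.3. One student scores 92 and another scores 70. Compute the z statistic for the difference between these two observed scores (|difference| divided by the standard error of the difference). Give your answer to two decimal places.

Spearman-Brown: r = 2(0.73) / (1 + 0.73) = 1.460 / 1.730 ≈ 0.844
SEM = 16.300*√(1 − 0.844) ≈ 6.439
Standard error of the difference = 6.439·√2 ≈ 9.107
z = 22 / 9.107 ≈ 2.416

2.42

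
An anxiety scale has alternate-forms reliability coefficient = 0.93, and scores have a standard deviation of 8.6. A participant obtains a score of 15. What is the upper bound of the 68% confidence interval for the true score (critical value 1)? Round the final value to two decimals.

SEM = 8.600×√(1 − 0.930) ≃ 2.275
Half-width = 1×2.275 ≃ 2.275
Upper limit = 15 + 2.275 ≃ 17.275

17.28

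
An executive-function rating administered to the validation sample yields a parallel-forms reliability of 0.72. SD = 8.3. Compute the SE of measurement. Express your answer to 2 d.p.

SEM = 8.3000 × √(1 − 0.7200) = 8.3000 × √0.2800 ≃ 8.3000 × 0.5292 ≃ 4.3919

4.39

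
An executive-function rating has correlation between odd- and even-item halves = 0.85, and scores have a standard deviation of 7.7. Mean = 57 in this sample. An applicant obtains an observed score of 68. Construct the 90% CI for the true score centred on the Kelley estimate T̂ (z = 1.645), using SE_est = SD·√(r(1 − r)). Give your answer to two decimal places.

[63.65, 70.57]

r_full = 2·0.85 / (1 + 0.85) ≃ 0.919
T̂ = 0.919(68) + 0.081(57) ≃ 67.108
SE_est = SD × √(r(1 − r)) = 7.700 × √0.075 ≃ 7.700 × 0.273 ≃ 2.102
90% CI: 67.108 ± 3.457 ≃ (63.651, 70.566)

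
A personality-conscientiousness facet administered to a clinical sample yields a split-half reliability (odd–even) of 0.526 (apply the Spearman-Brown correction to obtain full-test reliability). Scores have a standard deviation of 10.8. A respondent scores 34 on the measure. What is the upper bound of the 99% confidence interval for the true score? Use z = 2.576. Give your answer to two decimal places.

Spearman-Brown: r = 2(0.526) / (1 + 0.526) = 1.0520 / 1.5260 ≈ 0.6894
The standard error of measurement is 10.8000×√(1 − 0.6894) ≈ 10.8000×0.5573 ≈ 6.0192.
2.576 × SEM ≈ 15.5053
Upper bound: 34 + 15.5053 = 49.5053

49.51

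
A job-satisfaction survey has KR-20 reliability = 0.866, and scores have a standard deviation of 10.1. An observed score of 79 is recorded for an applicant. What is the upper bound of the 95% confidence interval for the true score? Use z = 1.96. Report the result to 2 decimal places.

86.25

SEM = 10.100 · √(1 − 0.866) = 10.100 · √0.134 ≈ 10.100 · 0.366 ≈ 3.697
Half-width = 1.96·3.697 ≈ 7.247
Upper bound: 79 + 7.247 = 86.247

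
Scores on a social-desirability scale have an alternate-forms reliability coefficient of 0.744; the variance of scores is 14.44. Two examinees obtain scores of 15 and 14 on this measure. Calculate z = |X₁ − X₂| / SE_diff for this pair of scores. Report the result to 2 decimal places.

0.37

SD = √14.44 ≈ 3.80000
SEM = 3.80000·√(1 − 0.74400) ≈ 1.92266
Standard error of the difference = 1.92266·√2 ≈ 2.71906
z = 1 / 2.71906 ≈ 0.36777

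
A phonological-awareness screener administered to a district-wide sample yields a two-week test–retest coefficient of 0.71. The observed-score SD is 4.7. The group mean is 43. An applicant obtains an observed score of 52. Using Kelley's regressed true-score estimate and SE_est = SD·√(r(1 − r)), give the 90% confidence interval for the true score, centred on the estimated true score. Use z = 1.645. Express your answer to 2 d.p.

[45.88, 52.90]

T̂ = 0.7100(52) + 0.2900(43) ≈ 49.3900
SE_est = SD · √(r(1 − r)) = 4.7000 · √0.2059 ≈ 4.7000 · 0.4538 ≈ 2.1327
CI = 49.3900 ± 1.645 · 2.1327 → [45.8817, 52.8983]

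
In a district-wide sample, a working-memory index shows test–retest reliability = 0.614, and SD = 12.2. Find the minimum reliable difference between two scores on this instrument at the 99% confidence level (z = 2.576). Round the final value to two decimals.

27.61

SEM = 12.2000·√(1 − 0.6140) ≈ 7.5797
SE_diff = √2 · SEM ≈ 10.7194
Smallest detectable difference = 2.576·10.7194 ≈ 27.6130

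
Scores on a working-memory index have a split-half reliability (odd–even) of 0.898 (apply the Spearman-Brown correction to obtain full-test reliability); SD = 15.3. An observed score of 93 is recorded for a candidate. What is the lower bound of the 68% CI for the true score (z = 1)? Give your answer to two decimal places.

89.45

r_full = 2·0.898 / (1 + 0.898) ≈ 0.946
SEM = 15.300*√(1 − 0.946) ≈ 3.547
1 * SEM ≈ 3.547
Lower limit = 93 − 3.547 ≈ 89.453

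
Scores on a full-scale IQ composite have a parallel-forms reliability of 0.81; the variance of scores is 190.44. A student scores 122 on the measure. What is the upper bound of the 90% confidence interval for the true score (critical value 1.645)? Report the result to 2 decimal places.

131.90

σ = 190.44^(1/2) = 13.80000
SEM = 13.80000 · √(1 − 0.81000) = 13.80000 · √0.19000 ≃ 13.80000 · 0.43589 ≃ 6.01528
Margin = 1.645 · 6.01528 ≃ 9.89514
Upper bound: 122 + 9.89514 = 131.89514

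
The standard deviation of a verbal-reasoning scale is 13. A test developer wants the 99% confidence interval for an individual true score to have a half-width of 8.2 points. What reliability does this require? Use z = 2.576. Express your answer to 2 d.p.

SEM needed = half-width / z = 8.2/2.576 ≃ 3.18323
r = 1 − (SEM / SD)² = 1 − (3.18323 / 13)² ≃ 1 − 0.05996 ≃ 0.94004

0.94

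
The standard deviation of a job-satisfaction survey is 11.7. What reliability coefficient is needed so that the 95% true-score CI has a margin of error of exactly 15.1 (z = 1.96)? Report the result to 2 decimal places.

0.57

Required SEM = 15.1 / 1.96 ≈ 7.7041
Required reliability = 1 − (SEM/SD)² = 1 − 0.4336 ≈ 0.5664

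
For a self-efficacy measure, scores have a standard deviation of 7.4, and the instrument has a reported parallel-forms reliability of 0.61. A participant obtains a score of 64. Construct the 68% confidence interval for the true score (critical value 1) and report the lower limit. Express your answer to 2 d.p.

SEM = 7.4000×√(1 − 0.6100) ≈ 4.6213
Margin = 1 × 4.6213 ≈ 4.6213
Lower limit = 64 − 4.6213 ≈ 59.3787

59.38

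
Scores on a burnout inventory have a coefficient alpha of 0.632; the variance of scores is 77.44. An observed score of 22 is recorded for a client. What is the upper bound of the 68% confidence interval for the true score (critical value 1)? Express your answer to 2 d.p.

27.34

SD = √77.44 = 8.800
SEM = 8.800 × √(1 − 0.632) = 8.800 × √0.368 ≈ 8.800 × 0.607 ≈ 5.338
Margin = 1 × 5.338 ≈ 5.338
Upper bound: 22 + 5.338 = 27.338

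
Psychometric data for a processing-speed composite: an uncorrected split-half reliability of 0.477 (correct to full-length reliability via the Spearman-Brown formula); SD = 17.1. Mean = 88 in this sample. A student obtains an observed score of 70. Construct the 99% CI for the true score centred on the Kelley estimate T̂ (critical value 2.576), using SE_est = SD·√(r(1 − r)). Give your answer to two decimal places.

[55.31, 97.44]

Full-length reliability (Spearman-Brown) = 2(0.477)/(1+0.477) ≈ 0.6459
T̂ = r·X + (1 − r)·M = 0.6459×70 + 0.3541×88 ≈ 45.2133 + 31.1605 ≈ 76.3737
SE_est = 17.1000×√(0.6459×0.3541) ≈ 8.1779
CI = 76.3737 ± 2.576 × 8.1779 → [55.3075, 97.4399]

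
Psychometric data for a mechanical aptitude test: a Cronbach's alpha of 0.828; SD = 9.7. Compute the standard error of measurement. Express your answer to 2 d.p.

SEM = 9.7000 · √(1 − 0.8280) = 9.7000 · √0.1720 ≈ 9.7000 · 0.4147 ≈ 4.0229

4.02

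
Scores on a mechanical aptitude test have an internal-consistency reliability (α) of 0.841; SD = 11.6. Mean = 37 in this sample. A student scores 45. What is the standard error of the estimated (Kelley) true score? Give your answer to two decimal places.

4.24

SE_est = SD · √(r(1 − r)) = 11.6000 · √0.1337 ≈ 11.6000 · 0.3657 ≈ 4.2418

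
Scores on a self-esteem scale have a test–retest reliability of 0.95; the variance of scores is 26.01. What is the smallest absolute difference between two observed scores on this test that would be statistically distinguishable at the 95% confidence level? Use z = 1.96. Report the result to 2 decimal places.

3.16

σ = 26.01^(1/2) = 5.100
The standard error of measurement is 5.100×√(1 − 0.950) ≈ 5.100×0.224 ≈ 1.140.
SE_diff = SEM × √2 ≈ 1.140 × 1.414 ≈ 1.613
Smallest detectable difference = 1.96×1.613 ≈ 3.161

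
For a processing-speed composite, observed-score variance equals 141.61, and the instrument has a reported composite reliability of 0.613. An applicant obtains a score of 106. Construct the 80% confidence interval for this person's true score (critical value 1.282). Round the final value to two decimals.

[96.51, 115.49]

σ = 141.61^(1/2) = 11.9000
SEM = 11.9000 · √(1 − 0.6130) = 11.9000 · √0.3870 ≈ 11.9000 · 0.6221 ≈ 7.4029
Margin = 1.282 · 7.4029 ≈ 9.4905
Interval: (96.5095, 115.4905)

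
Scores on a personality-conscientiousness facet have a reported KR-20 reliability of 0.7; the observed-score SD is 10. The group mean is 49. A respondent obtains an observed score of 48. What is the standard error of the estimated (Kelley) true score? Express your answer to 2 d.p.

SE_est = SD * √(r(1 − r)) = 10.0000 * √0.2100 ≃ 10.0000 * 0.4583 ≃ 4.5826

4.58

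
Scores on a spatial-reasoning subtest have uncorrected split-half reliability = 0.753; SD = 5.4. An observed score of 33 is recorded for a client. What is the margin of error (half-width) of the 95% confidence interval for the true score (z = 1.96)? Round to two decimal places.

Spearman-Brown: r = 2(0.753) / (1 + 0.753) = 1.506 / 1.753 ≃ 0.859
SEM = 5.400 * √(1 − 0.859) = 5.400 * √0.141 ≃ 5.400 * 0.375 ≃ 2.027
1.96 * SEM ≃ 3.973

3.97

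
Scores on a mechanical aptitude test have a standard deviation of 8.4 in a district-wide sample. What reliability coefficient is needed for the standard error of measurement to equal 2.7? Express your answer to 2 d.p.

0.90

r = 1 − (2.70000/8.4)² ≈ 1 − 0.10332 ≈ 0.89668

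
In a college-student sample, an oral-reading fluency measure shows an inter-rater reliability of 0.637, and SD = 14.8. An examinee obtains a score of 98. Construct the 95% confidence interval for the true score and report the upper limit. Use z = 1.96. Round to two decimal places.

115.48

SEM = 14.800 * √(1 − 0.637) = 14.800 * √0.363 ≈ 14.800 * 0.602 ≈ 8.917
Half-width = 1.96*8.917 ≈ 17.477
Upper bound: 98 + 17.477 = 115.477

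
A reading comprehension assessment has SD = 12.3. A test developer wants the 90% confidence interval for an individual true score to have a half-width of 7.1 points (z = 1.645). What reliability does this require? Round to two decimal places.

0.88

Required SEM = 7.1 / 1.645 ≈ 4.3161
Required reliability = 1 − (SEM/SD)² = 1 − 0.1231 ≈ 0.8769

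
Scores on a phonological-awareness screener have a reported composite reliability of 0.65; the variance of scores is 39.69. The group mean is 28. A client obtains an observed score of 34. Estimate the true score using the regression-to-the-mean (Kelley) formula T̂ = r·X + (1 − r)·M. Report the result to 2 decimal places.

31.90

Estimated true score = 0.6500×34 + (1 − 0.6500)×28 ≈ 31.9000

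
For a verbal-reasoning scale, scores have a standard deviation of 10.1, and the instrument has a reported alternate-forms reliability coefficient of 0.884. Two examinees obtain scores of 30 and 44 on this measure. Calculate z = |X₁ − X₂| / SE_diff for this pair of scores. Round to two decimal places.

SEM = 10.100 * √(1 − 0.884) = 10.100 * √0.116 ≃ 10.100 * 0.341 ≃ 3.440
SE_diff = SEM * √2 ≃ 3.440 * 1.414 ≃ 4.865
z = |30 − 44| / 4.865 = 14 / 4.865 ≃ 2.878

2.88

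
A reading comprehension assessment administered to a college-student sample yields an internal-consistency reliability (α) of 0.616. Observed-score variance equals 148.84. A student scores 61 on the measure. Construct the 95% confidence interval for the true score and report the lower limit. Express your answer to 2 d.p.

46.18

SD = √148.84 ≈ 12.2000
SEM = 12.2000 × √(1 − 0.6160) = 12.2000 × √0.3840 ≈ 12.2000 × 0.6197 ≈ 7.5601
1.96 × SEM ≈ 14.8177
Lower limit = 61 − 14.8177 ≈ 46.1823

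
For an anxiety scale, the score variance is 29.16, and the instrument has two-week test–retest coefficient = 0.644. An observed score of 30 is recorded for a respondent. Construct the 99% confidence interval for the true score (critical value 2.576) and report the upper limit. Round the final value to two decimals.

SD = √29.16 = 5.4000
The standard error of measurement is 5.4000·√(1 − 0.6440) ≃ 5.4000·0.5967 ≃ 3.2219.
2.576 · SEM ≃ 8.2997
Upper bound: 30 + 8.2997 = 38.2997

38.30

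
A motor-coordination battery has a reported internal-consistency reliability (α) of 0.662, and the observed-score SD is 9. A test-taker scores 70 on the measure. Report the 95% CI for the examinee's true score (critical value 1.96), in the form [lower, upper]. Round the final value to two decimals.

[59.74, 80.26]

The standard error of measurement is 9.000·√(1 − 0.662) ≈ 9.000·0.581 ≈ 5.232.
1.96 · SEM ≈ 10.256
CI = 70 ± 10.256 → [59.744, 80.256]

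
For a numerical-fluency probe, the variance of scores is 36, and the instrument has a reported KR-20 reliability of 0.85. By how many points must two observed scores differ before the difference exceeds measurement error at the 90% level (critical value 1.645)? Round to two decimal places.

SD = √36 = 6.000
SEM = 6.000 * √(1 − 0.850) = 6.000 * √0.150 ≃ 6.000 * 0.387 ≃ 2.324
SE_diff = SEM * √2 ≃ 2.324 * 1.414 ≃ 3.286
Minimum reliable difference = 1.645 * SE_diff ≃ 1.645 * 3.286 ≃ 5.406

5.41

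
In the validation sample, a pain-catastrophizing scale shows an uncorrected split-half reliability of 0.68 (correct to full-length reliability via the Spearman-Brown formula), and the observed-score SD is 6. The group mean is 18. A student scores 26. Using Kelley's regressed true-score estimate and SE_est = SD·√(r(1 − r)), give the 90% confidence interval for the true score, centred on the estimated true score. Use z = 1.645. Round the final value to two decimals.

r_full = 2·0.68 / (1 + 0.68) ≈ 0.8095
Estimated true score = 0.8095·26 + (1 − 0.8095)·18 ≈ 24.4762
SE_est = SD · √(r(1 − r)) = 6.0000 · √0.1542 ≈ 6.0000 · 0.3927 ≈ 2.3561
90% CI: 24.4762 ± 3.8757 ≈ (20.6005, 28.3519)

[20.60, 28.35]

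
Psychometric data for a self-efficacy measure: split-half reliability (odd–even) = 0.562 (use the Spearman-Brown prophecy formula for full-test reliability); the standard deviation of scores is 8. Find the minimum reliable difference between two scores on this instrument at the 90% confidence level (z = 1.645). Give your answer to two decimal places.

9.86

Full-length reliability (Spearman-Brown) = 2(0.562)/(1+0.562) ≈ 0.720
SEM = 8.000 * √(1 − 0.720) = 8.000 * √0.280 ≈ 8.000 * 0.530 ≈ 4.236
SE_diff = √2 * SEM ≈ 5.991
Smallest detectable difference = 1.645*5.991 ≈ 9.855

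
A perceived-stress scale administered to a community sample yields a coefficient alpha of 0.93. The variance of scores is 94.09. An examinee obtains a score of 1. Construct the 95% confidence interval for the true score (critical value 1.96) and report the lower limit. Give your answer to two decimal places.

σ = 94.09^(1/2) = 9.7000
The standard error of measurement is 9.7000·√(1 − 0.9300) ≈ 9.7000·0.2646 ≈ 2.5664.
Margin = 1.96 · 2.5664 ≈ 5.0301
Lower limit = 1 − 5.0301 ≈ -4.0301

-4.03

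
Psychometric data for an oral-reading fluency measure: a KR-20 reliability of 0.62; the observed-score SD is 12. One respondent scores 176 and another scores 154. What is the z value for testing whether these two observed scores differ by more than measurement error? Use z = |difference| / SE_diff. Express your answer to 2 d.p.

2.10

SEM = 12.0000*√(1 − 0.6200) ≈ 7.3973
SE_diff = SEM * √2 ≈ 7.3973 * 1.4142 ≈ 10.4614
z = |176 − 154| / 10.4614 = 22 / 10.4614 ≈ 2.1030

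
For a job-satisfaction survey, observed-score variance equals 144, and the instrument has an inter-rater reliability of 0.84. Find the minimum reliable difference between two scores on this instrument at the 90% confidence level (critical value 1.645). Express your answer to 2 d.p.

11.17

SD = √144 = 12.00000
SEM = 12.00000 · √(1 − 0.84000) = 12.00000 · √0.16000 ≃ 12.00000 · 0.40000 ≃ 4.80000
SE_diff = SEM · √2 ≃ 4.80000 · 1.41421 ≃ 6.78823
Minimum reliable difference = 1.645 · SE_diff ≃ 1.645 · 6.78823 ≃ 11.16663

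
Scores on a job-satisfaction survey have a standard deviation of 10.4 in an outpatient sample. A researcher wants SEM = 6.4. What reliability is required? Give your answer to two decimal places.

r = 1 − (SEM / SD)² = 1 − (6.4000 / 10.4)² ≃ 1 − 0.3787 ≃ 0.6213

0.62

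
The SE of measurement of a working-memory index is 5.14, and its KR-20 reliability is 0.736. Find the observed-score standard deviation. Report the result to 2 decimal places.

SD = SEM / √(1 − r) = 5.14 / √0.264 ≈ 5.14 / 0.514 ≈ 10.004

10.00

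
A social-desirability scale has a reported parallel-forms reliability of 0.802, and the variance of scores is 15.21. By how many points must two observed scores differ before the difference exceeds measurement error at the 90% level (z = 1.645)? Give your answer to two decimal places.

4.04

SD = √15.21 = 3.90000
The standard error of measurement is 3.90000×√(1 − 0.80200) ≈ 3.90000×0.44497 ≈ 1.73539.
SE_diff = √2 × SEM ≈ 2.45421
Minimum reliable difference = 1.645 × SE_diff ≈ 1.645 × 2.45421 ≈ 4.03718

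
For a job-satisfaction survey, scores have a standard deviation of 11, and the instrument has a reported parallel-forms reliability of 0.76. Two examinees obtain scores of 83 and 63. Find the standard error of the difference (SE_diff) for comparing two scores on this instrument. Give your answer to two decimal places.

7.62

SEM = 11.00000*√(1 − 0.76000) ≈ 5.38888
SE_diff = √2 * SEM ≈ 7.62102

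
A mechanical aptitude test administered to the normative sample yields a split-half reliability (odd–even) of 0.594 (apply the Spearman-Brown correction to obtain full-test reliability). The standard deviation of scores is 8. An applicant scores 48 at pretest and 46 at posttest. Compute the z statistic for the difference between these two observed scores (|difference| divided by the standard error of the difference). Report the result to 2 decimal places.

0.35

r_full = 2·0.594 / (1 + 0.594) ≃ 0.74529
The standard error of measurement is 8.00000*√(1 − 0.74529) ≃ 8.00000*0.50468 ≃ 4.03747.
Standard error of the difference = 4.03747·√2 ≃ 5.70984
z = |48 − 46| / 5.70984 = 2 / 5.70984 ≃ 0.35027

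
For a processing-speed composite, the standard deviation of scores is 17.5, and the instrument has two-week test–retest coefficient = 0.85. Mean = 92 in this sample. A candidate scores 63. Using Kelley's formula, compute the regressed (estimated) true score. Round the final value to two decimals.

T̂ = r·X + (1 − r)·M = 0.8500·63 + 0.1500·92 = 53.5500 + 13.8000 ≃ 67.3500

67.35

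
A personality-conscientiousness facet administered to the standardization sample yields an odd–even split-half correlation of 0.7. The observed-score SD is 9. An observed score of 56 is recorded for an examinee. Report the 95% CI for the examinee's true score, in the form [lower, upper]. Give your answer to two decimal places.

[48.59, 63.41]

Spearman-Brown: r = 2(0.7) / (1 + 0.7) = 1.4000 / 1.7000 ≈ 0.8235
The standard error of measurement is 9.0000×√(1 − 0.8235) ≈ 9.0000×0.4201 ≈ 3.7808.
1.96 × SEM ≈ 7.4103
CI = 56 ± 7.4103 → [48.5897, 63.4103]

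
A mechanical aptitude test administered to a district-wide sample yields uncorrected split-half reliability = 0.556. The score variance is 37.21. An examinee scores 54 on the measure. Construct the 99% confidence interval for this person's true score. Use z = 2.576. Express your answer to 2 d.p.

σ = 37.21^(1/2) = 6.1000
r_full = 2·0.556 / (1 + 0.556) ≈ 0.7147
SEM = 6.1000 * √(1 − 0.7147) = 6.1000 * √0.2853 ≈ 6.1000 * 0.5342 ≈ 3.2585
Half-width = 2.576*3.2585 ≈ 8.3939
CI = 54 ± 8.3939 → [45.6061, 62.3939]

[45.61, 62.39]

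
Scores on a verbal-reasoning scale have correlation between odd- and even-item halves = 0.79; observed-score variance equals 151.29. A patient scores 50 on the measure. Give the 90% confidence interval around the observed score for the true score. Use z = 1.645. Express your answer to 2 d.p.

[43.07, 56.93]

SD = √151.29 ≃ 12.30000
Spearman-Brown: r = 2(0.79) / (1 + 0.79) = 1.58000 / 1.79000 ≃ 0.88268
SEM = 12.30000 · √(1 − 0.88268) = 12.30000 · √0.11732 ≃ 12.30000 · 0.34252 ≃ 4.21297
Half-width = 1.645·4.21297 ≃ 6.93033
Interval: (43.06967, 56.93033)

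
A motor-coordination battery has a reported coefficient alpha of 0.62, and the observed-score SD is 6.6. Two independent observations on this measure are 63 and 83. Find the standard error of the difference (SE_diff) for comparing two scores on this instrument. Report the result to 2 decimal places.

SEM = 6.6000 * √(1 − 0.6200) = 6.6000 * √0.3800 ≈ 6.6000 * 0.6164 ≈ 4.0685
Standard error of the difference = 4.0685·√2 ≈ 5.7537

5.75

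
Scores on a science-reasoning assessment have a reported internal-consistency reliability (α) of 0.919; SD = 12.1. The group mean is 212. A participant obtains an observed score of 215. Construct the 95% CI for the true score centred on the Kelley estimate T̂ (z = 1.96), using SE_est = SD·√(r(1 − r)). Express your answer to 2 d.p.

[208.29, 221.23]

T̂ = 0.9190(215) + 0.0810(212) ≃ 214.7570
SE_est = SD × √(r(1 − r)) = 12.1000 × √0.0744 ≃ 12.1000 × 0.2728 ≃ 3.3013
CI = 214.7570 ± 1.96 × 3.3013 → [208.2864, 221.2276]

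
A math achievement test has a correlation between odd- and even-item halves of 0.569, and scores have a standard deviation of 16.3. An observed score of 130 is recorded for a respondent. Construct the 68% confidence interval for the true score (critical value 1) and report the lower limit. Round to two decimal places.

121.46

Full-length reliability (Spearman-Brown) = 2(0.569)/(1+0.569) ≈ 0.7253
The standard error of measurement is 16.3000·√(1 − 0.7253) ≈ 16.3000·0.5241 ≈ 8.5431.
Half-width = 1·8.5431 ≈ 8.5431
Lower limit = 130 − 8.5431 ≈ 121.4569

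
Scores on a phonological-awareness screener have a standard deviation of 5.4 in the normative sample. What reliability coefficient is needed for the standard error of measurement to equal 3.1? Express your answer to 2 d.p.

Required reliability = 1 − (SEM/SD)² = 1 − 0.32956 ≈ 0.67044

0.67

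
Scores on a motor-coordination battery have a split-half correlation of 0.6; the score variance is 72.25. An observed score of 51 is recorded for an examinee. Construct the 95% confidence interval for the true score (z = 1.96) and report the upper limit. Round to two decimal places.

59.33

SD = √72.25 = 8.500
Full-length reliability (Spearman-Brown) = 2(0.6)/(1+0.6) ≈ 0.750
SEM = 8.500 × √(1 − 0.750) = 8.500 × √0.250 ≈ 8.500 × 0.500 ≈ 4.250
Half-width = 1.96×4.250 ≈ 8.330
Upper limit = 51 + 8.330 ≈ 59.330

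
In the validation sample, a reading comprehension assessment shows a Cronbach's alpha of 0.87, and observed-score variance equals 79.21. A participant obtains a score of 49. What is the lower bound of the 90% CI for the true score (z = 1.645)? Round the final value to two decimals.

43.72

SD = √79.21 ≈ 8.9000
The standard error of measurement is 8.9000*√(1 − 0.8700) ≈ 8.9000*0.3606 ≈ 3.2089.
1.645 * SEM ≈ 5.2787
Lower limit = 49 − 5.2787 ≈ 43.7213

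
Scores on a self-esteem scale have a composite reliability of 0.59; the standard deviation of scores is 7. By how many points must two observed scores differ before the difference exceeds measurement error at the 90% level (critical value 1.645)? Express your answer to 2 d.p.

SEM = 7.0000 × √(1 − 0.5900) = 7.0000 × √0.4100 ≈ 7.0000 × 0.6403 ≈ 4.4822
Standard error of the difference = 4.4822·√2 ≈ 6.3388
Smallest detectable difference = 1.645×6.3388 ≈ 10.4273

10.43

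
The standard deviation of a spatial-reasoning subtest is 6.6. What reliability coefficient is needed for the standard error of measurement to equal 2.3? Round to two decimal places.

r = 1 − (SEM / SD)² = 1 − (2.3000 / 6.6)² ≈ 1 − 0.1214 ≈ 0.8786

0.88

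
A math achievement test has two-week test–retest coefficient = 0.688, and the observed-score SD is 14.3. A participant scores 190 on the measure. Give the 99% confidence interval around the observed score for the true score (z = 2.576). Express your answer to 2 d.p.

[169.42, 210.58]

The standard error of measurement is 14.300×√(1 − 0.688) ≈ 14.300×0.559 ≈ 7.988.
Half-width = 2.576×7.988 ≈ 20.576
99% CI: 190 ± 20.576 = [169.424, 210.576]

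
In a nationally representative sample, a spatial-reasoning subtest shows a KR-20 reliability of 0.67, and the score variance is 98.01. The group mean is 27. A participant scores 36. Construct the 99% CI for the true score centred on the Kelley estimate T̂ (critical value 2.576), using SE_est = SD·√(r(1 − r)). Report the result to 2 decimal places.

[21.04, 45.02]

SD = √98.01 = 9.90000
Estimated true score = 0.67000×36 + (1 − 0.67000)×27 ≃ 33.03000
SE_est = 9.90000×√(0.67000×0.33000) ≃ 4.65511
CI = 33.03000 ± 2.576 × 4.65511 → [21.03845, 45.02155]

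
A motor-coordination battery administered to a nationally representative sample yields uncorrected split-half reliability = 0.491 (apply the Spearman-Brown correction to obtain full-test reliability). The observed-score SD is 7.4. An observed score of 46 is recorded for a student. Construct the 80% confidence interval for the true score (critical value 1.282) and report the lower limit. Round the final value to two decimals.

Spearman-Brown: r = 2(0.491) / (1 + 0.491) = 0.982 / 1.491 ≈ 0.659
SEM = 7.400·√(1 − 0.659) ≈ 4.324
Margin = 1.282 · 4.324 ≈ 5.543
Lower limit = 46 − 5.543 ≈ 40.457

40.46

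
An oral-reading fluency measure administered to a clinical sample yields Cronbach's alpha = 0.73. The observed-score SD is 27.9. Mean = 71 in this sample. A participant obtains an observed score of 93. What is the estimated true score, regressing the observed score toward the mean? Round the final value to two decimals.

T̂ = r·X + (1 − r)·M = 0.7300·93 + 0.2700·71 = 67.8900 + 19.1700 ≈ 87.0600

87.06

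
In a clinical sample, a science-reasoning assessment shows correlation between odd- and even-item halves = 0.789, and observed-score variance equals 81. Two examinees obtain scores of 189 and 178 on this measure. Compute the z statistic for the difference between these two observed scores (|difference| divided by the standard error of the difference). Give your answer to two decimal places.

σ = 81^(1/2) = 9.000
Spearman-Brown: r = 2(0.789) / (1 + 0.789) = 1.578 / 1.789 ≈ 0.882
SEM = 9.000 · √(1 − 0.882) = 9.000 · √0.118 ≈ 9.000 · 0.343 ≈ 3.091
SE_diff = √2 · SEM ≈ 4.371
z = |189 − 178| / 4.371 = 11 / 4.371 ≈ 2.517

2.52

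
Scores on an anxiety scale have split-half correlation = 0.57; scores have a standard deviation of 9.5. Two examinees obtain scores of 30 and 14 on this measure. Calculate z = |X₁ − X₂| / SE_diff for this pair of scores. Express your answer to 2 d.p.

Full-length reliability (Spearman-Brown) = 2(0.57)/(1+0.57) ≈ 0.726
SEM = 9.500·√(1 − 0.726) ≈ 4.972
SE_diff = SEM · √2 ≈ 4.972 · 1.414 ≈ 7.031
z = 16 / 7.031 ≈ 2.276

2.28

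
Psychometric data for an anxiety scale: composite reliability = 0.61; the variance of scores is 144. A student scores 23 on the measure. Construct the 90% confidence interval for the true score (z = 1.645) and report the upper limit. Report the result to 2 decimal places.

SD = √144 ≃ 12.00000
SEM = 12.00000*√(1 − 0.61000) ≃ 7.49400
1.645 * SEM ≃ 12.32763
Upper bound: 23 + 12.32763 = 35.32763

35.33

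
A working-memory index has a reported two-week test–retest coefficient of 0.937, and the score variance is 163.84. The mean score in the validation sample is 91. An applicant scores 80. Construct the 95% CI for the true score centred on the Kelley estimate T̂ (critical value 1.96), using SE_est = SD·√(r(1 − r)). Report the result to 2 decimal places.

SD = √163.84 ≈ 12.80000
T̂ = r·X + (1 − r)·M = 0.93700*80 + 0.06300*91 = 74.96000 + 5.73300 ≈ 80.69300
SE_est = SD * √(r(1 − r)) = 12.80000 * √0.05903 ≈ 12.80000 * 0.24296 ≈ 3.10993
95% CI: 80.69300 ± 6.09545 ≈ (74.59755, 86.78845)

[74.60, 86.79]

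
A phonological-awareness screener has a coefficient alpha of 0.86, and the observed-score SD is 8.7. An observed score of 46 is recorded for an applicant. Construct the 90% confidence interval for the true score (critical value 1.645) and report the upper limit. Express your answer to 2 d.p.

SEM = 8.7000 × √(1 − 0.8600) = 8.7000 × √0.1400 ≈ 8.7000 × 0.3742 ≈ 3.2552
Half-width = 1.645×3.2552 ≈ 5.3549
Upper bound: 46 + 5.3549 = 51.3549

51.35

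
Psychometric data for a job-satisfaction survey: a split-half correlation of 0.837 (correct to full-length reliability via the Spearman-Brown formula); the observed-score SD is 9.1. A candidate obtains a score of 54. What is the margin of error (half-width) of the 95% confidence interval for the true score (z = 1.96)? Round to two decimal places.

r_full = 2·0.837 / (1 + 0.837) ≈ 0.9113
SEM = 9.1000 · √(1 − 0.9113) = 9.1000 · √0.0887 ≈ 9.1000 · 0.2979 ≈ 2.7107
1.96 · SEM ≈ 5.3130

5.31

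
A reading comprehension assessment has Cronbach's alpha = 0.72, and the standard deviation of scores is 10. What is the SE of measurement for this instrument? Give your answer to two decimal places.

5.29

SEM = 10.00000 * √(1 − 0.72000) = 10.00000 * √0.28000 ≃ 10.00000 * 0.52915 ≃ 5.29150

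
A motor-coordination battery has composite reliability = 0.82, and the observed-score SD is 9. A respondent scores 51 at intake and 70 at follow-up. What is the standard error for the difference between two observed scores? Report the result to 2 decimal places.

SEM = 9.0000×√(1 − 0.8200) ≈ 3.8184
SE_diff = √2 × SEM ≈ 5.4000

5.40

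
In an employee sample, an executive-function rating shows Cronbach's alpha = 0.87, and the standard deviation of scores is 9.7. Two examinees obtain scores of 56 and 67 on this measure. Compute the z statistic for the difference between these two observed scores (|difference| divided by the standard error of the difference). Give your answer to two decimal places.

The standard error of measurement is 9.700×√(1 − 0.870) ≈ 9.700×0.361 ≈ 3.497.
Standard error of the difference = 3.497·√2 ≈ 4.946
z = |56 − 67| / 4.946 = 11 / 4.946 ≈ 2.224

2.22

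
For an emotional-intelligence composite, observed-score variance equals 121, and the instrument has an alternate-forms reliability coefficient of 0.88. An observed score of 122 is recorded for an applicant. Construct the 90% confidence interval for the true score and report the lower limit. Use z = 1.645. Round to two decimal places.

115.73

σ = 121^(1/2) = 11.000
The standard error of measurement is 11.000*√(1 − 0.880) ≃ 11.000*0.346 ≃ 3.811.
1.645 * SEM ≃ 6.268
Lower bound: 122 − 6.268 = 115.732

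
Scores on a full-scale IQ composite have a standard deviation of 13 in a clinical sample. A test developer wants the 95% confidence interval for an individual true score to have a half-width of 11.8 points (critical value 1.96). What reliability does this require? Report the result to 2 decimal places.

0.79

Required SEM = 11.8 / 1.96 ≈ 6.0204
Required reliability = 1 − (SEM/SD)² = 1 − 0.2145 ≈ 0.7855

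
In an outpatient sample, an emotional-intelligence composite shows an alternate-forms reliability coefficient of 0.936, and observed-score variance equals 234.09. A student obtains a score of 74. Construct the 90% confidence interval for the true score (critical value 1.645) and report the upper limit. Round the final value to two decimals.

80.37

SD = √234.09 = 15.30000
SEM = 15.30000 * √(1 − 0.93600) = 15.30000 * √0.06400 ≈ 15.30000 * 0.25298 ≈ 3.87063
Half-width = 1.645*3.87063 ≈ 6.36718
Upper limit = 74 + 6.36718 ≈ 80.36718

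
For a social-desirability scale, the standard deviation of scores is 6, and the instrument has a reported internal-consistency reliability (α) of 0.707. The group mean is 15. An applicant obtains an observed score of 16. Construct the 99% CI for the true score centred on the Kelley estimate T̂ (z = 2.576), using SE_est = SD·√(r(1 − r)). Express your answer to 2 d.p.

T̂ = r·X + (1 − r)·M = 0.707*16 + 0.293*15 = 11.312 + 4.395 ≃ 15.707
SE_est = 6.000*√(0.707*0.293) ≃ 2.731
CI = 15.707 ± 2.576 * 2.731 → [8.672, 22.742]

[8.67, 22.74]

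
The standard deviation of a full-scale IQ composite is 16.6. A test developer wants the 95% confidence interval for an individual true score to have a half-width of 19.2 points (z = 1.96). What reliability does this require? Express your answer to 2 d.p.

Required SEM = 19.2 / 1.96 ≈ 9.7959
r = 1 − (SEM / SD)² = 1 − (9.7959 / 16.6)² ≈ 1 − 0.3482 ≈ 0.6518

0.65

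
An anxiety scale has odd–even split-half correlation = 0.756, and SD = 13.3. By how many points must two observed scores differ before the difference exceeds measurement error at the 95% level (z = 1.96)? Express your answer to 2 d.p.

Spearman-Brown: r = 2(0.756) / (1 + 0.756) = 1.5120 / 1.7560 ≃ 0.8610
SEM = 13.3000 · √(1 − 0.8610) = 13.3000 · √0.1390 ≃ 13.3000 · 0.3728 ≃ 4.9577
Standard error of the difference = 4.9577·√2 ≃ 7.0113
Minimum reliable difference = 1.96 · SE_diff ≃ 1.96 · 7.0113 ≃ 13.7422

13.74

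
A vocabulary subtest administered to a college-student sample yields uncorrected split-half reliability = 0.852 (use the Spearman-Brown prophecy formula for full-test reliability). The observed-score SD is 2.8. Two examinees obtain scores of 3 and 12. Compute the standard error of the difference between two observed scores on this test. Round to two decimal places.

1.12

Spearman-Brown: r = 2(0.852) / (1 + 0.852) = 1.704 / 1.852 ≈ 0.920
The standard error of measurement is 2.800×√(1 − 0.920) ≈ 2.800×0.283 ≈ 0.792.
Standard error of the difference = 0.792·√2 ≈ 1.119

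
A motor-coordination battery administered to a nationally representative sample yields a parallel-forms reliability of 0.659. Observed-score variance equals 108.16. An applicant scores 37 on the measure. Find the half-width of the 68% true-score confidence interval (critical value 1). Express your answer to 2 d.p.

6.07

SD = √108.16 ≈ 10.400
SEM = 10.400 * √(1 − 0.659) = 10.400 * √0.341 ≈ 10.400 * 0.584 ≈ 6.073
Half-width = 1*6.073 ≈ 6.073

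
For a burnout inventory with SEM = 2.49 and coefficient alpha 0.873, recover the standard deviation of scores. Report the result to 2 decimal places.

6.99

SD = 2.49 / √(1 − 0.873) ≈ 6.9871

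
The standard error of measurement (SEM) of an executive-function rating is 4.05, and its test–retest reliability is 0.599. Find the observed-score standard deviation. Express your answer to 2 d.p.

6.40

SD = 4.05 / √(1 − 0.599) ≈ 6.3956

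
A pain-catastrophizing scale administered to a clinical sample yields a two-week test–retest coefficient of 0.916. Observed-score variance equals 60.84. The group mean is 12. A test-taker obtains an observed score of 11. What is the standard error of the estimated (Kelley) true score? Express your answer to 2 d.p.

σ = 60.84^(1/2) = 7.800
SE_est = SD · √(r(1 − r)) = 7.800 · √0.077 ≃ 7.800 · 0.277 ≃ 2.164

2.16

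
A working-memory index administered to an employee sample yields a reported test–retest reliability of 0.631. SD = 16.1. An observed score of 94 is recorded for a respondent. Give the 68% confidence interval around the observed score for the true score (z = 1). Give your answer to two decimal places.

SEM = 16.1000×√(1 − 0.6310) ≈ 9.7800
Margin = 1 × 9.7800 ≈ 9.7800
Interval: (84.2200, 103.7800)

[84.22, 103.78]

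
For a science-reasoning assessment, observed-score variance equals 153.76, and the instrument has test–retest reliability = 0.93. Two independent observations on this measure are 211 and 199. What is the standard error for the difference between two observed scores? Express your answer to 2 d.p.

4.64

SD = √153.76 ≈ 12.400
SEM = 12.400 · √(1 − 0.930) = 12.400 · √0.070 ≈ 12.400 · 0.265 ≈ 3.281
Standard error of the difference = 3.281·√2 ≈ 4.640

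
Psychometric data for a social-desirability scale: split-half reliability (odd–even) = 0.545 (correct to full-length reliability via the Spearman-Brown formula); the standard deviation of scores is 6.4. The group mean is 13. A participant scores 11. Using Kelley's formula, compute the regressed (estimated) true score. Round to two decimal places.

11.59

r_full = 2·0.545 / (1 + 0.545) ≈ 0.706
Estimated true score = 0.706·11 + (1 − 0.706)·13 ≈ 11.589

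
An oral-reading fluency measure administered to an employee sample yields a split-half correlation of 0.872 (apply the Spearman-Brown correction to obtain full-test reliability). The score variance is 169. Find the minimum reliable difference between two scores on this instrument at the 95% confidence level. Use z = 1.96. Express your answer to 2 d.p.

σ = 169^(1/2) = 13.000
Spearman-Brown: r = 2(0.872) / (1 + 0.872) = 1.744 / 1.872 ≈ 0.932
SEM = 13.000·√(1 − 0.932) ≈ 3.399
Standard error of the difference = 3.399·√2 ≈ 4.807
Minimum reliable difference = 1.96 · SE_diff ≈ 1.96 · 4.807 ≈ 9.423

9.42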